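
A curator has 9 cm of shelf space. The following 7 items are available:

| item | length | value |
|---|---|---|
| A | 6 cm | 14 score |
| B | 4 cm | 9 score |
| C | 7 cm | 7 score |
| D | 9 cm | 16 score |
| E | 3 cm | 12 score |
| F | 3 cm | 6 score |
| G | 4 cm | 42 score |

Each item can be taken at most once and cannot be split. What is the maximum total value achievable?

This is a 0/1 knapsack; check combinations near the capacity.
- E+G: length 3+4=7, value 12+42=54
- B+G: length 4+4=8, value 9+42=51
- F+G: length 3+4=7, value 6+42=48
Best: 54 score.

54 score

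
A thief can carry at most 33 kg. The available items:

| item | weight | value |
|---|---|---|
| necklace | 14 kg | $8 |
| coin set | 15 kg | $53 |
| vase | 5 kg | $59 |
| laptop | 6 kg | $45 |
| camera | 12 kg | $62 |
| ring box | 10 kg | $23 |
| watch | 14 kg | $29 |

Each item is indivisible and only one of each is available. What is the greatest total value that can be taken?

$189

This is a 0/1 knapsack; check combinations near the capacity.
- vase+laptop+camera+ring box: weight 5+6+12+10=33, value 59+45+62+23=189
- coin set+vase+camera: weight 15+5+12=32, value 53+59+62=174
- vase+laptop+camera: weight 5+6+12=23, value 59+45+62=166
- coin set+laptop+camera: weight 15+6+12=33, value 53+45+62=160
Best: $189.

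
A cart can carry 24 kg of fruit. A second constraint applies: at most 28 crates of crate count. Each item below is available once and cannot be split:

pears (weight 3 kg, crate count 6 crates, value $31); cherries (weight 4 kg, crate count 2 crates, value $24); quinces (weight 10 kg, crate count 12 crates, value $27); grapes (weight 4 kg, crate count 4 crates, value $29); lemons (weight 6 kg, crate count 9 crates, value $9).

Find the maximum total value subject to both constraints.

$111

Feasible sets respecting both limits:
- pears+cherries+quinces+grapes: weight 21, crate count 24, value 111
- pears+cherries+grapes+lemons: weight 17, crate count 21, value 93
- cherries+quinces+grapes+lemons: weight 24, crate count 27, value 89
Best: $111.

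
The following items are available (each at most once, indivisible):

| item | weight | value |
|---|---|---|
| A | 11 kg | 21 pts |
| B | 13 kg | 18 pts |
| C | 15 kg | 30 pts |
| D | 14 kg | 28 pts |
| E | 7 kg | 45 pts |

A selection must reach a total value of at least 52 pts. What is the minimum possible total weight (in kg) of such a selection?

18

Subsets with value ≥ 52, sorted by total weight:
- A+E: weight 18, value 66
- B+E: weight 20, value 63
- D+E: weight 21, value 73
- C+E: weight 22, value 75
Minimum weight: 18 kg.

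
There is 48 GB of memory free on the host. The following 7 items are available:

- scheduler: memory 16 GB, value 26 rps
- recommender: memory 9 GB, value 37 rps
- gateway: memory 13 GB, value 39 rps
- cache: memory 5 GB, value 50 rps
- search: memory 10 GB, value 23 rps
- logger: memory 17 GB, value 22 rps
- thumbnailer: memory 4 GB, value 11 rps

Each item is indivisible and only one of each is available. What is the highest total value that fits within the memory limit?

163 rps

This is a 0/1 knapsack; check combinations near the capacity.
- scheduler+recommender+gateway+cache+thumbnailer: memory 16+9+13+5+4=47, value 26+37+39+50+11=163
- recommender+gateway+cache+search+thumbnailer: memory 9+13+5+10+4=41, value 37+39+50+23+11=160
- recommender+gateway+cache+logger+thumbnailer: memory 9+13+5+17+4=48, value 37+39+50+22+11=159
Best: 163 rps.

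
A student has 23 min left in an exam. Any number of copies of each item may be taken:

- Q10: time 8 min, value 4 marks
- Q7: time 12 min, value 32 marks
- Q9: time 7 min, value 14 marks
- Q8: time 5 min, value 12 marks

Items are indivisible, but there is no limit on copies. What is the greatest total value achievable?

56 marks

Best value-per-unit is Q7 at 32/12; filling with it alone gives 1×32 = 32.
Optimal mix: 1×Q7 + 2×Q8 → time 22, value 56.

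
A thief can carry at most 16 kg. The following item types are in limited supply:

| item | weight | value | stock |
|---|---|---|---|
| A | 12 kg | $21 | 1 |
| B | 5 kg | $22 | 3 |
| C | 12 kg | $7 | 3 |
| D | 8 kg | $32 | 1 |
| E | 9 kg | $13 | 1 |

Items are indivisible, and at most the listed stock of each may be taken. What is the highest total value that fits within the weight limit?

Top feasible selections:
- 3×B: weight 15, value 66
- 1×B + 1×D: weight 13, value 54
- 2×B: weight 10, value 44
- 1×B + 1×E: weight 14, value 35
Best: $66.

$66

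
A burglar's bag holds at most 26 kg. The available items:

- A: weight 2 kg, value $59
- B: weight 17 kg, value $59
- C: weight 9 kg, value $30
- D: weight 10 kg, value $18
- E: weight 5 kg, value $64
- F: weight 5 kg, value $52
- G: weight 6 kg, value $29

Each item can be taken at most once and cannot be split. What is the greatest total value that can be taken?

Check high-value combinations within 26 kg:
- A+C+E+F: weight 2+9+5+5=21, value 59+30+64+52=205
- A+E+F+G: weight 2+5+5+6=18, value 59+64+52+29=204
- A+D+E+F: weight 2+10+5+5=22, value 59+18+64+52=193
Best: $205.

$205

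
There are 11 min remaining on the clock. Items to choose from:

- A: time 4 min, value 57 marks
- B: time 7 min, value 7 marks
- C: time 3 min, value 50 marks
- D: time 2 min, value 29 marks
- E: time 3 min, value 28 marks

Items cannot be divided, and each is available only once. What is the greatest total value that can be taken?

136 marks

Check high-value combinations within 11 min:
- A+C+D: time 4+3+2=9, value 57+50+29=136
- A+C+E: time 4+3+3=10, value 57+50+28=135
- A+D+E: time 4+2+3=9, value 57+29+28=114
- A+C: time 4+3=7, value 57+50=107
Best: 136 marks.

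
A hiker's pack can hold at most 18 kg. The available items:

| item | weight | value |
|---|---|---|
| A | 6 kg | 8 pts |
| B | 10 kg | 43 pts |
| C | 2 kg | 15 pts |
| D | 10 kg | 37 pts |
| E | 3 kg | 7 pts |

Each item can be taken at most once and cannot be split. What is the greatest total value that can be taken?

This is a 0/1 knapsack; check combinations near the capacity.
- A+B+C: weight 6+10+2=18, value 8+43+15=66
- B+C+E: weight 10+2+3=15, value 43+15+7=65
- A+C+D: weight 6+2+10=18, value 8+15+37=60
- C+D+E: weight 2+10+3=15, value 15+37+7=59
- B+C: weight 10+2=12, value 43+15=58
Best: 66 pts.

66 pts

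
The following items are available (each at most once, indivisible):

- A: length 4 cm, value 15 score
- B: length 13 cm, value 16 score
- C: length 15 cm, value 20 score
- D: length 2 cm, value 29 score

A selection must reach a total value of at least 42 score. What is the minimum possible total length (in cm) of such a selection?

6

Subsets with value ≥ 42, sorted by total length:
- A+D: length 6, value 44
- B+D: length 15, value 45
Minimum length: 6 cm.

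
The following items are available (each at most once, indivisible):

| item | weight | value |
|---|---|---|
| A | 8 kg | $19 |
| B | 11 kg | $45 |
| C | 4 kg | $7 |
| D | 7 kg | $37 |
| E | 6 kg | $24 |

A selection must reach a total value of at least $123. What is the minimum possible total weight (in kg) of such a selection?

32

Subsets with value ≥ 123, sorted by total weight:
- A+B+D+E: weight 32, value 125
- A+B+C+D+E: weight 36, value 132
Minimum weight: 32 kg.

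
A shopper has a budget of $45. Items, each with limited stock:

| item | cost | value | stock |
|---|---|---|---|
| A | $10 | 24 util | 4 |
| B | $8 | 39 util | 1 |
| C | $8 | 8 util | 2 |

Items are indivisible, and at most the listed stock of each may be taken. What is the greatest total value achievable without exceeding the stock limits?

111 util

Best selections within cost 45 and stock limits:
- 3×A + 1×B: cost 38, value 111
- 2×A + 1×B + 2×C: cost 44, value 103
- 4×A: cost 40, value 96
Best: 111 util.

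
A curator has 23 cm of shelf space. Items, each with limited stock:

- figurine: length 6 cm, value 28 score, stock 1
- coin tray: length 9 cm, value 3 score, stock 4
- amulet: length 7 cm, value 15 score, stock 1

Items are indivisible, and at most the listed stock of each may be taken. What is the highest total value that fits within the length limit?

46 score

Best selections within length 23 and stock limits:
- 1×figurine + 1×coin tray + 1×amulet: length 22, value 46
- 1×figurine + 1×amulet: length 13, value 43
- 1×figurine + 1×coin tray: length 15, value 31
Best: 46 score.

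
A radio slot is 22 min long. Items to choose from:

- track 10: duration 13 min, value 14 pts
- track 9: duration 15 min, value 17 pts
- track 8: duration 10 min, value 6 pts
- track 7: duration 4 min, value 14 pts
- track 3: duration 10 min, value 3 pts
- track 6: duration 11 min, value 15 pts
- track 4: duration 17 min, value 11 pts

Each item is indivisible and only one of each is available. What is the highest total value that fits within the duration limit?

31 pts

Check high-value combinations within 22 min:
- track 9+track 7: duration 15+4=19, value 17+14=31
- track 7+track 6: duration 4+11=15, value 14+15=29
- track 10+track 7: duration 13+4=17, value 14+14=28
- track 7+track 4: duration 4+17=21, value 14+11=25
- track 8+track 6: duration 10+11=21, value 6+15=21
Best: 31 pts.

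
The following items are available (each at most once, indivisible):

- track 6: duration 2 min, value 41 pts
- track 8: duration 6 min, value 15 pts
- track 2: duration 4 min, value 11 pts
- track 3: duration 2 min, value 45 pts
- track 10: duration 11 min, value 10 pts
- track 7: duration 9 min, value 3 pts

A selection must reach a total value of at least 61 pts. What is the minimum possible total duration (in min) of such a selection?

Subsets with value ≥ 61, sorted by total duration:
- track 6+track 3: duration 4, value 86
- track 6+track 2+track 3: duration 8, value 97
Minimum duration: 4 min.

4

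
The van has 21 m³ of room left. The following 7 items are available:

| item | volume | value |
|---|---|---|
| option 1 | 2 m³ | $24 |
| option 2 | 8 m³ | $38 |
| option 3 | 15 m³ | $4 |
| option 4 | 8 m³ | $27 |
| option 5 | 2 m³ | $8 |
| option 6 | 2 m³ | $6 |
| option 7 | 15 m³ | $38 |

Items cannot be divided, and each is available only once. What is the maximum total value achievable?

$97

This is a 0/1 knapsack; check combinations near the capacity.
- option 1+option 2+option 4+option 5: volume 2+8+8+2=20, value 24+38+27+8=97
- option 1+option 2+option 4+option 6: volume 2+8+8+2=20, value 24+38+27+6=95
- option 1+option 2+option 4: volume 2+8+8=18, value 24+38+27=89
Best: $97.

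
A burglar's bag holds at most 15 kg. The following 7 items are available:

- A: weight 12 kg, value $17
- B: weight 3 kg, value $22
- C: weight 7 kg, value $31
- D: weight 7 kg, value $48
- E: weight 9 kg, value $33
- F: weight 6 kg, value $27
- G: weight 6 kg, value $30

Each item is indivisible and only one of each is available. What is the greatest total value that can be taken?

This is a 0/1 knapsack; check combinations near the capacity.
- C+D: weight 7+7=14, value 31+48=79
- B+F+G: weight 3+6+6=15, value 22+27+30=79
- D+G: weight 7+6=13, value 48+30=78
Best: $79.

$79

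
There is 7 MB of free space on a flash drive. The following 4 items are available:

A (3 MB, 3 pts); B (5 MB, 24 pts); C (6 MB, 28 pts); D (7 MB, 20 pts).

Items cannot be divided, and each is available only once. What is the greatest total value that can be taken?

28 pts

Check high-value combinations within 7 MB:
- C: size 6, value 28
- B: size 5, value 24
- D: size 7, value 20
Best: 28 pts.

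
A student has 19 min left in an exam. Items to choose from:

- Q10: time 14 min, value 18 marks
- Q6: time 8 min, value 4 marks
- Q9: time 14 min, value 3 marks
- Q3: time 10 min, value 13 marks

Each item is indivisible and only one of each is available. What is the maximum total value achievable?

Check high-value combinations within 19 min:
- Q10: time 14, value 18
- Q6+Q3: time 8+10=18, value 4+13=17
- Q3: time 10, value 13
- Q6: time 8, value 4
- Q9: time 14, value 3
Best: 18 marks.

18 marks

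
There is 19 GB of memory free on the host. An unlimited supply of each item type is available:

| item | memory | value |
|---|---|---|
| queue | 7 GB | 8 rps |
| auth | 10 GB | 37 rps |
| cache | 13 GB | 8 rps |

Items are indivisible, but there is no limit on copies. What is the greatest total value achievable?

Best value-per-unit is auth at 37/10; filling with it alone gives 1×37 = 37.
Optimal mix: 1×queue + 1×auth → memory 17, value 45.

45 rps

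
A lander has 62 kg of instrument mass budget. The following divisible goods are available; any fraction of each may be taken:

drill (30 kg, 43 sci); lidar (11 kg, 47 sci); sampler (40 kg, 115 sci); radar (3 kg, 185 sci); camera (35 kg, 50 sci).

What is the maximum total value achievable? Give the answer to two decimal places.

Take in order of value per unit:
- radar (185/3 per unit): all 3 → value 185, running total 185.00
- lidar (47/11 per unit): all 11 → value 47, running total 232.00
- sampler (115/40 per unit): all 40 → value 115, running total 347.00
- drill (43/30 per unit): 8 of 30 → value 8×43/30 = 11.4667, running total 358.47
Total 358.47.

358.47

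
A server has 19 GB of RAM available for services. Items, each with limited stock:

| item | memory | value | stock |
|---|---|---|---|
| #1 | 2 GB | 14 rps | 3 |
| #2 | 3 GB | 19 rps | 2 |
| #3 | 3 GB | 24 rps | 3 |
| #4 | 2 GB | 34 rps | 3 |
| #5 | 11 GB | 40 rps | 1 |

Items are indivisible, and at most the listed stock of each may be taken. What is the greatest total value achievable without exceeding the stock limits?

Top feasible selections:
- 2×#1 + 3×#3 + 3×#4: memory 19, value 202
- 2×#1 + 1×#2 + 2×#3 + 3×#4: memory 19, value 197
Best: 202 rps.

202 rps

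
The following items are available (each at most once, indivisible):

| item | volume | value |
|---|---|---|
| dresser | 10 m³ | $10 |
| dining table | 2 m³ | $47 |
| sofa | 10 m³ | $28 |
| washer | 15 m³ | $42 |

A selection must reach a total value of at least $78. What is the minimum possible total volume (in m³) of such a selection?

17

Subsets with value ≥ 78, sorted by total volume:
- dining table+washer: volume 17, value 89
- dresser+dining table+sofa: volume 22, value 85
Minimum volume: 17 m³.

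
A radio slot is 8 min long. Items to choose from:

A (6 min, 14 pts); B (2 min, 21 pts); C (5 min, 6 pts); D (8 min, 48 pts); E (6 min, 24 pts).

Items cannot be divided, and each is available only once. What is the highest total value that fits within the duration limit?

Check high-value combinations within 8 min:
- D: duration 8, value 48
- B+E: duration 2+6=8, value 21+24=45
- A+B: duration 6+2=8, value 14+21=35
Best: 48 pts.

48 pts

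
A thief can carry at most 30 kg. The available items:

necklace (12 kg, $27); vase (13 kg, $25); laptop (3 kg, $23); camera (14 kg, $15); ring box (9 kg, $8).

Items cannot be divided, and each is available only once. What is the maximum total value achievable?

This is a 0/1 knapsack; check combinations near the capacity.
- necklace+vase+laptop: weight 12+13+3=28, value 27+25+23=75
- necklace+laptop+camera: weight 12+3+14=29, value 27+23+15=65
- vase+laptop+camera: weight 13+3+14=30, value 25+23+15=63
- necklace+laptop+ring box: weight 12+3+9=24, value 27+23+8=58
Best: $75.

$75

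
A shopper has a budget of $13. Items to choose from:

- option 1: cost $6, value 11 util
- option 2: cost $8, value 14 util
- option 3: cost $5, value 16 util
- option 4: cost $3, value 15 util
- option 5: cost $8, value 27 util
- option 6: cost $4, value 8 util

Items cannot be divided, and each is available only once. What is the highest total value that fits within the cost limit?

43 util

Check high-value combinations within $13:
- option 3+option 5: cost 5+8=13, value 16+27=43
- option 4+option 5: cost 3+8=11, value 15+27=42
- option 3+option 4+option 6: cost 5+3+4=12, value 16+15+8=39
- option 5+option 6: cost 8+4=12, value 27+8=35
Best: 43 util.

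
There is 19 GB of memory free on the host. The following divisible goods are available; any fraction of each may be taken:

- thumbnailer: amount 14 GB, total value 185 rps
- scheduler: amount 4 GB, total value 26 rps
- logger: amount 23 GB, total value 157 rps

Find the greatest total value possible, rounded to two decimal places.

Take in order of value per unit:
- thumbnailer (185/14 per unit): all 14 → value 185, running total 185.00
- logger (157/23 per unit): 5 of 23 → value 5×157/23 = 34.1304, running total 219.13
Total 219.13.

219.13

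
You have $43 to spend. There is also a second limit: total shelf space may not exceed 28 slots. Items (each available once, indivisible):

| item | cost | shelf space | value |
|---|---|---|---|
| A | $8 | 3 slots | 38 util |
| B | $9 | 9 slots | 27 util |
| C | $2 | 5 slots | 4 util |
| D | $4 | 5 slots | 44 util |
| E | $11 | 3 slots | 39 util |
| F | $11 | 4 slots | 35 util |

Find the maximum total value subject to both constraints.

183 util

Feasible sets respecting both limits:
- A+B+D+E+F: cost 43, shelf space 24, value 183
- A+C+D+E+F: cost 36, shelf space 20, value 160
- A+D+E+F: cost 34, shelf space 15, value 156
Best: 183 util.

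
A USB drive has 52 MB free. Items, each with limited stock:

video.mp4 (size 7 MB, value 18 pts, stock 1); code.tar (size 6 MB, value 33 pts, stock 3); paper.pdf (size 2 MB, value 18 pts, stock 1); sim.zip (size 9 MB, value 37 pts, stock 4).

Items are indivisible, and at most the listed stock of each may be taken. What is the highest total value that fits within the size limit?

232 pts

Top feasible selections:
- 2×code.tar + 1×paper.pdf + 4×sim.zip: size 50, value 232
- 3×code.tar + 1×paper.pdf + 3×sim.zip: size 47, value 228
- 1×video.mp4 + 3×code.tar + 3×sim.zip: size 52, value 228
- 1×video.mp4 + 1×code.tar + 1×paper.pdf + 4×sim.zip: size 51, value 217
Best: 232 pts.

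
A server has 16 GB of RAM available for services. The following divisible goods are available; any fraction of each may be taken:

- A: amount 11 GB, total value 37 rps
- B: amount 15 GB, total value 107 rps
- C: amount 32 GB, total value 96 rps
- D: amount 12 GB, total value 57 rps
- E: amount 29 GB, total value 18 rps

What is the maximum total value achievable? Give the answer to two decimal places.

Take in order of value per unit:
- B (107/15 per unit): all 15 → value 107, running total 107.00
- D (57/12 per unit): 1 of 12 → value 1×57/12 = 4.7500, running total 111.75
Total 111.75.

111.75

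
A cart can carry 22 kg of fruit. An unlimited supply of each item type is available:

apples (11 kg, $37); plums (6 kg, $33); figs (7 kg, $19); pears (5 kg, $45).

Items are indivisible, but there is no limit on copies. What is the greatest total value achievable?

$180

Best value-per-unit is pears at 45/5, and filling with it alone uses weight 4×5=20. No mix of the others beats 4×45 = 180.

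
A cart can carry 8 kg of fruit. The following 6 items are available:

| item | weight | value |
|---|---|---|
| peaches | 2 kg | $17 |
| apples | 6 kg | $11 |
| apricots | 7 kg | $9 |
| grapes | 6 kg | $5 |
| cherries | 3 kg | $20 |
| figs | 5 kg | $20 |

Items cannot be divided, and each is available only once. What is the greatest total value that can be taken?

$40

Check high-value combinations within 8 kg:
- cherries+figs: weight 3+5=8, value 20+20=40
- peaches+cherries: weight 2+3=5, value 17+20=37
- peaches+figs: weight 2+5=7, value 17+20=37
- peaches+apples: weight 2+6=8, value 17+11=28
Best: $40.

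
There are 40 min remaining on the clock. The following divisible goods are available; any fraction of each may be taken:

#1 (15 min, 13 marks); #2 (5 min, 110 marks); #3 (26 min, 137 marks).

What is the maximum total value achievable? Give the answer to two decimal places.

Take in order of value per unit:
- #2 (110/5 per unit): all 5 → value 110, running total 110.00
- #3 (137/26 per unit): all 26 → value 137, running total 247.00
- #1 (13/15 per unit): 9 of 15 → value 9×13/15 = 7.8000, running total 254.80
Total 254.80.

254.80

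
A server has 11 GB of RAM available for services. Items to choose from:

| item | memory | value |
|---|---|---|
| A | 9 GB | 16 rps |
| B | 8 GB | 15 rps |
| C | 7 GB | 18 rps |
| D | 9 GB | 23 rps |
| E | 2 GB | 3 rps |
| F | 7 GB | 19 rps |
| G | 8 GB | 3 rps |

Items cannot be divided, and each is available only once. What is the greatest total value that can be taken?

26 rps

This is a 0/1 knapsack; check combinations near the capacity.
- D+E: memory 9+2=11, value 23+3=26
- D: memory 9, value 23
- E+F: memory 2+7=9, value 3+19=22
- C+E: memory 7+2=9, value 18+3=21
- F: memory 7, value 19
Best: 26 rps.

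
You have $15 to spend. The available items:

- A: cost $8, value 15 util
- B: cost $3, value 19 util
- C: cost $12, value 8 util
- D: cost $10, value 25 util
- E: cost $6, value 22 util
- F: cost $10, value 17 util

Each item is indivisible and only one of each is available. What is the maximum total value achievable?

44 util

Check high-value combinations within $15:
- B+D: cost 3+10=13, value 19+25=44
- B+E: cost 3+6=9, value 19+22=41
- A+E: cost 8+6=14, value 15+22=37
- B+F: cost 3+10=13, value 19+17=36
Best: 44 util.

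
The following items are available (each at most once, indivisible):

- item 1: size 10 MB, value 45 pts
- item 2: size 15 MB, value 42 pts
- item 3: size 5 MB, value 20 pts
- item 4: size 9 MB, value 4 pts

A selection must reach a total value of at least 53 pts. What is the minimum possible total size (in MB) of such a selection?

15

Subsets with value ≥ 53, sorted by total size:
- item 1+item 3: size 15, value 65
- item 2+item 3: size 20, value 62
- item 1+item 3+item 4: size 24, value 69
Minimum size: 15 MB.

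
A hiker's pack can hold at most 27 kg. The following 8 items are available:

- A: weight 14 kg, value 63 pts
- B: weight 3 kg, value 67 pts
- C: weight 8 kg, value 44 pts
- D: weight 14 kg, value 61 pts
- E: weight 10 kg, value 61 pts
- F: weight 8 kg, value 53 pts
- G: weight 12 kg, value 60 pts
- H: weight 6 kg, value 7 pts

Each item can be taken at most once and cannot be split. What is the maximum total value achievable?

Check high-value combinations within 27 kg:
- A+B+E: weight 14+3+10=27, value 63+67+61=191
- B+D+E: weight 3+14+10=27, value 67+61+61=189
- B+E+G: weight 3+10+12=25, value 67+61+60=188
- B+E+F+H: weight 3+10+8+6=27, value 67+61+53+7=188
- A+B+F: weight 14+3+8=25, value 63+67+53=183
Best: 191 pts.

191 pts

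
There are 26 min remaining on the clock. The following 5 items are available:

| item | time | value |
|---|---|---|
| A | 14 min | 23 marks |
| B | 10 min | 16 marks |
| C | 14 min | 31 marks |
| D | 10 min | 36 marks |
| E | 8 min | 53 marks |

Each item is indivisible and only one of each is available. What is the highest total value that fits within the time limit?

Check high-value combinations within 26 min:
- D+E: time 10+8=18, value 36+53=89
- C+E: time 14+8=22, value 31+53=84
- A+E: time 14+8=22, value 23+53=76
- B+E: time 10+8=18, value 16+53=69
- C+D: time 14+10=24, value 31+36=67
Best: 89 marks.

89 marks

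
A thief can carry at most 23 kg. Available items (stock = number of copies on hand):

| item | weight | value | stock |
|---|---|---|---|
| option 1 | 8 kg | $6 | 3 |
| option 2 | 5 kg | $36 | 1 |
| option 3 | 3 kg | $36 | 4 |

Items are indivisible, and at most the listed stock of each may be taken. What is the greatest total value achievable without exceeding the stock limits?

$180

Top feasible selections:
- 1×option 2 + 4×option 3: weight 17, value 180
- 1×option 1 + 4×option 3: weight 20, value 150
Best: $180.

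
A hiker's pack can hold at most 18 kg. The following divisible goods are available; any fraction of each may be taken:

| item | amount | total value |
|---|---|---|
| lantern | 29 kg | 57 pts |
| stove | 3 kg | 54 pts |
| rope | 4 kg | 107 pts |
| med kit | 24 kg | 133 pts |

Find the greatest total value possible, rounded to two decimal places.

221.96

Take in order of value per unit:
- rope (107/4 per unit): all 4 → value 107, running total 107.00
- stove (54/3 per unit): all 3 → value 54, running total 161.00
- med kit (133/24 per unit): 11 of 24 → value 11×133/24 = 60.9583, running total 221.96
Total 221.96.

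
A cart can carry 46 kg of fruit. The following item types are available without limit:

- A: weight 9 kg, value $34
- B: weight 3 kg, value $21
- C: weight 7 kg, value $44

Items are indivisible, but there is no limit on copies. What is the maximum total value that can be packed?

Best value-per-unit is B at 21/3; filling with it alone gives 15×21 = 315.
Optimal mix: 13×B + 1×C → weight 46, value 317.

$317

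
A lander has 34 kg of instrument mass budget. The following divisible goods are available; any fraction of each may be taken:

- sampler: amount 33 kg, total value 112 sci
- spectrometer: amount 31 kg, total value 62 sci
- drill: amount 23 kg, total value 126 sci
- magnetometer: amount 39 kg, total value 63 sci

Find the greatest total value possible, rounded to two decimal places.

163.33

Take in order of value per unit:
- drill (126/23 per unit): all 23 → value 126, running total 126.00
- sampler (112/33 per unit): 11 of 33 → value 11×112/33 = 37.3333, running total 163.33
Total 163.33.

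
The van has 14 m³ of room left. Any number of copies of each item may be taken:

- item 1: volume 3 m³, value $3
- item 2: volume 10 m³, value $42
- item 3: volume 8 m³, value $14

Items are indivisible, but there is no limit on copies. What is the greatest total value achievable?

Best value-per-unit is item 2 at 42/10; filling with it alone gives 1×42 = 42.
Optimal mix: 1×item 1 + 1×item 2 → volume 13, value 45.

$45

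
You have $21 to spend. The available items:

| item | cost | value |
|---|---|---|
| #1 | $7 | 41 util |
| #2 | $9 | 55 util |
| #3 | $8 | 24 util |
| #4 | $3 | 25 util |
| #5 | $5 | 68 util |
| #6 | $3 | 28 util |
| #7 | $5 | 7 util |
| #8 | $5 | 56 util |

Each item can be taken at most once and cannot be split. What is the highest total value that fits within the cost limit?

Check high-value combinations within $21:
- #1+#5+#6+#8: cost 7+5+3+5=20, value 41+68+28+56=193
- #1+#4+#5+#8: cost 7+3+5+5=20, value 41+25+68+56=190
- #4+#5+#6+#7+#8: cost 3+5+3+5+5=21, value 25+68+28+7+56=184
Best: 193 util.

193 util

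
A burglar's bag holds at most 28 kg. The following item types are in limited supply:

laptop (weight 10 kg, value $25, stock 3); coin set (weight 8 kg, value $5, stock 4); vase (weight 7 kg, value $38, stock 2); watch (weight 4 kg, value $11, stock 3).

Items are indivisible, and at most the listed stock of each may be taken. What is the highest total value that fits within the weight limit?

Top feasible selections:
- 1×laptop + 2×vase + 1×watch: weight 28, value 112
- 2×vase + 3×watch: weight 26, value 109
- 1×laptop + 2×vase: weight 24, value 101
Best: $112.

$112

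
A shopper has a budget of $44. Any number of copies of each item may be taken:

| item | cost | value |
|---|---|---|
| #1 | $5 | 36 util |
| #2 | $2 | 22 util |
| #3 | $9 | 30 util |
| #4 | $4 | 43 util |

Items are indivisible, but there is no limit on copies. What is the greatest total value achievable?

Best value-per-unit is #2 at 22/2, and filling with it alone uses cost 22×2=44. No mix of the others beats 22×22 = 484.

484 util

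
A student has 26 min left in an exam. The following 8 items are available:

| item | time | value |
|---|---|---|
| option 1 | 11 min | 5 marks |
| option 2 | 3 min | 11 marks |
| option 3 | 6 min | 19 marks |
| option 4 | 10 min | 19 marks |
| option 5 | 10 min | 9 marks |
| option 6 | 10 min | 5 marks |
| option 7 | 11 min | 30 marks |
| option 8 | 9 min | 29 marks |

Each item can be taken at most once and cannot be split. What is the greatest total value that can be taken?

Check high-value combinations within 26 min:
- option 3+option 7+option 8: time 6+11+9=26, value 19+30+29=78
- option 2+option 7+option 8: time 3+11+9=23, value 11+30+29=70
- option 3+option 4+option 8: time 6+10+9=25, value 19+19+29=67
Best: 78 marks.

78 marks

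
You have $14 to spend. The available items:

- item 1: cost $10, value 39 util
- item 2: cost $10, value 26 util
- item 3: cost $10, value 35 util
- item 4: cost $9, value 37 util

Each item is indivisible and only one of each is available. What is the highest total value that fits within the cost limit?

39 util

Check high-value combinations within $14:
- item 1: cost 10, value 39
- item 4: cost 9, value 37
- item 3: cost 10, value 35
- item 2: cost 10, value 26
Best: 39 util.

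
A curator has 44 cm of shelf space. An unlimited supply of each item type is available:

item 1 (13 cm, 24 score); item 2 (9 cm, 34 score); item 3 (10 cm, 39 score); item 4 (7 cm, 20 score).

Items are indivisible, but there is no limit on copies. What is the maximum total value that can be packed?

161 score

Best value-per-unit is item 3 at 39/10; filling with it alone gives 4×39 = 156.
Optimal mix: 3×item 2 + 1×item 3 + 1×item 4 → length 44, value 161.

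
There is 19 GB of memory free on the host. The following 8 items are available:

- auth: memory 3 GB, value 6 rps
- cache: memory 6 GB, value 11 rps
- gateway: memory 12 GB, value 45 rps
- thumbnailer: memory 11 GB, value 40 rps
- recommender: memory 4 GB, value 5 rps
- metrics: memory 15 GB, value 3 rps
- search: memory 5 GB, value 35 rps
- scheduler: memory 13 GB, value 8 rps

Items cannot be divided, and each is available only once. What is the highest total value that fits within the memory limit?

81 rps

This is a 0/1 knapsack; check combinations near the capacity.
- auth+thumbnailer+search: memory 3+11+5=19, value 6+40+35=81
- gateway+search: memory 12+5=17, value 45+35=80
- thumbnailer+search: memory 11+5=16, value 40+35=75
- auth+cache+recommender+search: memory 3+6+4+5=18, value 6+11+5+35=57
- cache+gateway: memory 6+12=18, value 11+45=56
Best: 81 rps.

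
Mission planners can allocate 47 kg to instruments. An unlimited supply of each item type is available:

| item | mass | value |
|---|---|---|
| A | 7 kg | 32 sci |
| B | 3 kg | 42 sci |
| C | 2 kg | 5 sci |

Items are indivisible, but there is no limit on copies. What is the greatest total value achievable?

635 sci

Best value-per-unit is B at 42/3; filling with it alone gives 15×42 = 630.
Optimal mix: 15×B + 1×C → mass 47, value 635.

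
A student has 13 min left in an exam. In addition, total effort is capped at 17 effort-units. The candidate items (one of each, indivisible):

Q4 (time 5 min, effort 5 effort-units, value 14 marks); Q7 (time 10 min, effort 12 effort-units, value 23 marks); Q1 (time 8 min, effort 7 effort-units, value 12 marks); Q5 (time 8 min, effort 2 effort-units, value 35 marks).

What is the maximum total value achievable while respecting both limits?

Feasible sets respecting both limits:
- Q4+Q5: time 13, effort 7, value 49
- Q5: time 8, effort 2, value 35
- Q4+Q1: time 13, effort 12, value 26
- Q7: time 10, effort 12, value 23
Best: 49 marks.

49 marks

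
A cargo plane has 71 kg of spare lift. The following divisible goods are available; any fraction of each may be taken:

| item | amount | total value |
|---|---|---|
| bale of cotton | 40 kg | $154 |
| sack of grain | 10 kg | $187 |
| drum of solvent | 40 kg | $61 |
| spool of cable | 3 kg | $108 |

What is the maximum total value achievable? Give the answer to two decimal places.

Take in order of value per unit:
- spool of cable (108/3 per unit): all 3 → value 108, running total 108.00
- sack of grain (187/10 per unit): all 10 → value 187, running total 295.00
- bale of cotton (154/40 per unit): all 40 → value 154, running total 449.00
- drum of solvent (61/40 per unit): 18 of 40 → value 18×61/40 = 27.4500, running total 476.45
Total 476.45.

476.45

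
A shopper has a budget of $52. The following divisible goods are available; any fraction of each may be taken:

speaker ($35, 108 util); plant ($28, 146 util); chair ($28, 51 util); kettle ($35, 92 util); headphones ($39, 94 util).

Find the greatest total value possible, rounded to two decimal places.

Take in order of value per unit:
- plant (146/28 per unit): all 28 → value 146, running total 146.00
- speaker (108/35 per unit): 24 of 35 → value 24×108/35 = 74.0571, running total 220.06
Total 220.06.

220.06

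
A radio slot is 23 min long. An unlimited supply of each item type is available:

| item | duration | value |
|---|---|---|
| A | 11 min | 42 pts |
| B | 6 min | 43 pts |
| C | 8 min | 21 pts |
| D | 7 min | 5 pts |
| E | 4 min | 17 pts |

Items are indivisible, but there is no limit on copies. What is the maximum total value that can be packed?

146 pts

Best value-per-unit is B at 43/6; filling with it alone gives 3×43 = 129.
Optimal mix: 3×B + 1×E → duration 22, value 146.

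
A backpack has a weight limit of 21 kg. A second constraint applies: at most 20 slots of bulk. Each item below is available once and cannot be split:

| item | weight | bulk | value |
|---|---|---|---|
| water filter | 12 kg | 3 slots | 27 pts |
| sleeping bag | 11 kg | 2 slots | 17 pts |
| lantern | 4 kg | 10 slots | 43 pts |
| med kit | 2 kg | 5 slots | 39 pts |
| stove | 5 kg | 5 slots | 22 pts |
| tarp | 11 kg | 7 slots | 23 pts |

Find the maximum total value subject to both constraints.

109 pts

Feasible sets respecting both limits:
- water filter+lantern+med kit: weight 18, bulk 18, value 109
- lantern+med kit+stove: weight 11, bulk 20, value 104
- sleeping bag+lantern+med kit: weight 17, bulk 17, value 99
- water filter+lantern+stove: weight 21, bulk 18, value 92
Best: 109 pts.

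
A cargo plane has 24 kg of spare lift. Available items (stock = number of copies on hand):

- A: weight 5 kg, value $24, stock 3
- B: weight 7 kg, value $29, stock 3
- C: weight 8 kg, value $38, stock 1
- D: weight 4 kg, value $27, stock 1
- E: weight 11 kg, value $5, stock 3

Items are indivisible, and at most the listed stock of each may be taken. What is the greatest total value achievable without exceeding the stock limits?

$118

Best selections within weight 24 and stock limits:
- 1×A + 1×B + 1×C + 1×D: weight 24, value 118
- 2×A + 1×C + 1×D: weight 22, value 113
- 3×A + 1×C: weight 23, value 110
Best: $118.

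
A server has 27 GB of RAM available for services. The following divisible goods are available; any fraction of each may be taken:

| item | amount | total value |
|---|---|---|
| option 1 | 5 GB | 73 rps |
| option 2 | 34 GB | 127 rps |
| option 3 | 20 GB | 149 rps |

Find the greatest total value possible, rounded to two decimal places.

Take in order of value per unit:
- option 1 (73/5 per unit): all 5 → value 73, running total 73.00
- option 3 (149/20 per unit): all 20 → value 149, running total 222.00
- option 2 (127/34 per unit): 2 of 34 → value 2×127/34 = 7.4706, running total 229.47
Total 229.47.

229.47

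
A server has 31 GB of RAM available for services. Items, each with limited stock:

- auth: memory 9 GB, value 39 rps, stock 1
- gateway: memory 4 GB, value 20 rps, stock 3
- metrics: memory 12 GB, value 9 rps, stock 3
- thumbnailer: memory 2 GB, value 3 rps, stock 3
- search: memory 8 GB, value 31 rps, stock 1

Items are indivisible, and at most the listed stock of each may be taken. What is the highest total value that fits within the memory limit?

133 rps

Best selections within memory 31 and stock limits:
- 1×auth + 3×gateway + 1×thumbnailer + 1×search: memory 31, value 133
- 1×auth + 3×gateway + 1×search: memory 29, value 130
- 1×auth + 2×gateway + 3×thumbnailer + 1×search: memory 31, value 119
Best: 133 rps.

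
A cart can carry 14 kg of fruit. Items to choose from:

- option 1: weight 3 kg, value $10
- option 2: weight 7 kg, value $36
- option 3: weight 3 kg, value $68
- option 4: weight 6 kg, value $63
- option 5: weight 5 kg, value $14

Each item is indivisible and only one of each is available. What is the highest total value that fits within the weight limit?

$145

Check high-value combinations within 14 kg:
- option 3+option 4+option 5: weight 3+6+5=14, value 68+63+14=145
- option 1+option 3+option 4: weight 3+3+6=12, value 10+68+63=141
- option 3+option 4: weight 3+6=9, value 68+63=131
- option 1+option 2+option 3: weight 3+7+3=13, value 10+36+68=114
Best: $145.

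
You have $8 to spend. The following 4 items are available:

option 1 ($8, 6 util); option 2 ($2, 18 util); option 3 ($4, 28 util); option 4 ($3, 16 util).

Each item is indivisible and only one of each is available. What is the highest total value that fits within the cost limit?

Check high-value combinations within $8:
- option 2+option 3: cost 2+4=6, value 18+28=46
- option 3+option 4: cost 4+3=7, value 28+16=44
- option 2+option 4: cost 2+3=5, value 18+16=34
- option 3: cost 4, value 28
Best: 46 util.

46 util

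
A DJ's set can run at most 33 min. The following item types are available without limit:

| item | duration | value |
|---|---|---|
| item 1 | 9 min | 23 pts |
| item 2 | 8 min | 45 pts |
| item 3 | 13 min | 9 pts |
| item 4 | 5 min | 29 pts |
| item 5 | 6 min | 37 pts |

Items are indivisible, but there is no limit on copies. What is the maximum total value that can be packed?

198 pts

Best value-per-unit is item 5 at 37/6; filling with it alone gives 5×37 = 185.
Optimal mix: 3×item 4 + 3×item 5 → duration 33, value 198.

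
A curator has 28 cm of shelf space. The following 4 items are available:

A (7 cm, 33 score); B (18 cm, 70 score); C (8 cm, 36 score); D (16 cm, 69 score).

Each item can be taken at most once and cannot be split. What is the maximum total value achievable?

This is a 0/1 knapsack; check combinations near the capacity.
- B+C: length 18+8=26, value 70+36=106
- C+D: length 8+16=24, value 36+69=105
- A+B: length 7+18=25, value 33+70=103
- A+D: length 7+16=23, value 33+69=102
- B: length 18, value 70
Best: 106 score.

106 score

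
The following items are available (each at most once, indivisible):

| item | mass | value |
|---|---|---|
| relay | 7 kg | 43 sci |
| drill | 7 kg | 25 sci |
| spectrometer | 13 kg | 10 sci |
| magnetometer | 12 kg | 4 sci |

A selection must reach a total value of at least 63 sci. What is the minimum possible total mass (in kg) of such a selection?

Subsets with value ≥ 63, sorted by total mass:
- relay+drill: mass 14, value 68
- relay+drill+magnetometer: mass 26, value 72
- relay+drill+spectrometer: mass 27, value 78
Minimum mass: 14 kg.

14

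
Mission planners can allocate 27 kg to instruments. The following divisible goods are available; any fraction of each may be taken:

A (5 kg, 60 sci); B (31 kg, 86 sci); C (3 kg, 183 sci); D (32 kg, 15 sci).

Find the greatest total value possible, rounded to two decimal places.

Take in order of value per unit:
- C (183/3 per unit): all 3 → value 183, running total 183.00
- A (60/5 per unit): all 5 → value 60, running total 243.00
- B (86/31 per unit): 19 of 31 → value 19×86/31 = 52.7097, running total 295.71
Total 295.71.

295.71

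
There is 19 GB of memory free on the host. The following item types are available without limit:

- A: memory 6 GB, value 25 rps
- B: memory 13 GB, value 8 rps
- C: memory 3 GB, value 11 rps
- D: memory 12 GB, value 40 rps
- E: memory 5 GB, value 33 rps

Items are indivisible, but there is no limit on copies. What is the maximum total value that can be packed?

110 rps

Best value-per-unit is E at 33/5; filling with it alone gives 3×33 = 99.
Optimal mix: 1×C + 3×E → memory 18, value 110.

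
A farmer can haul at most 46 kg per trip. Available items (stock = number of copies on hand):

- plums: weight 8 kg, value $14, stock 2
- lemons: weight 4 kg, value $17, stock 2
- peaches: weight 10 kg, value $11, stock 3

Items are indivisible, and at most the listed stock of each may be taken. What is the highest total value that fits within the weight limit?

Top feasible selections:
- 2×plums + 2×lemons + 2×peaches: weight 44, value 84
- 1×plums + 2×lemons + 3×peaches: weight 46, value 81
- 2×plums + 2×lemons + 1×peaches: weight 34, value 73
- 1×plums + 2×lemons + 2×peaches: weight 36, value 70
Best: $84.

$84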